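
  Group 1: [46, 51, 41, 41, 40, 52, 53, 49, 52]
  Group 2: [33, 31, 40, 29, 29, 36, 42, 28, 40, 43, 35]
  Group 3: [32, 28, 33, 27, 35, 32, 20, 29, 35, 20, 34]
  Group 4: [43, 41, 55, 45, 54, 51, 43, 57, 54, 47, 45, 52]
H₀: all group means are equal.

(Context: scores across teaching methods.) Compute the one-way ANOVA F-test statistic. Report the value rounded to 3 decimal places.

test statistic = 32.337

Group means [47.22, 35.09, 29.55, 48.92], grand mean 40.070
SSB = Σnᵢ(x̄ᵢ−x̄)² = 2890.682; SSW = ΣΣ(x−x̄ᵢ)² = 1162.109
MSB = 2890.682/3 = 963.5607; MSW = 1162.109/39 = 29.7977
F = MSB/MSW = 32.3368
df = (3, 39)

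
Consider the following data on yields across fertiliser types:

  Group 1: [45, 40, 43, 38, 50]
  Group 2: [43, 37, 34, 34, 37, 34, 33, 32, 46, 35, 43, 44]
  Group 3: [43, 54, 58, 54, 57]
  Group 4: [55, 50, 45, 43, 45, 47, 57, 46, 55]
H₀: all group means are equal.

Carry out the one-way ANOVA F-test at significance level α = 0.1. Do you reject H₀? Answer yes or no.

Group means [43.20, 37.67, 53.20, 49.22], grand mean 44.419
SSB = Σnᵢ(x̄ᵢ−x̄)² = 1147.726; SSW = ΣΣ(x−x̄ᵢ)² = 715.822
MSB = 1147.726/3 = 382.5754; MSW = 715.822/27 = 26.5119
F = MSB/MSW = 14.4303
df = (3, 27)
p-value (upper-tail) = 0.00001
At α=0.1: p < α → reject H₀

reject H₀: yes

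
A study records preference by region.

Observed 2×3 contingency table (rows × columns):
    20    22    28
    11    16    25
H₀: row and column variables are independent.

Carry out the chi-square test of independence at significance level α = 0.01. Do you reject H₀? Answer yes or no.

reject H₀: no

Row totals [70, 52], col totals [31, 38, 53], n=122
χ² = (20−17.79)²/17.79 + (22−21.80)²/21.80 + (28−30.41)²/30.41 + (11−13.21)²/13.21 + (16−16.20)²/16.20 + (25−22.59)²/22.59 = 1.0983
df = 2
p-value (upper-tail) = 0.57745
At α=0.01: p ≥ α → fail to reject H₀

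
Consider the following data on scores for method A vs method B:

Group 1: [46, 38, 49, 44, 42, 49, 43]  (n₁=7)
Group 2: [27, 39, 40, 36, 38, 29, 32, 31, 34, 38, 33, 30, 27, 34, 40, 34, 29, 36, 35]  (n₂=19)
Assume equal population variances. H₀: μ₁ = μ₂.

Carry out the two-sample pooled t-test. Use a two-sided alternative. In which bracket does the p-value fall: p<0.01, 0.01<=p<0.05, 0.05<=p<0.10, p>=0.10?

p-value bracket: p<0.01

x̄₁=44.429, s₁=3.952, n₁=7
x̄₂=33.789, s₂=4.184, n₂=19
s_p² = [6·3.952² + 18·4.184²]/24 = 17.0363
SE = √(s_p²·(1/7+1/19)) = 1.8249
t = (44.429−33.789)/1.8249 = 5.8298
df = 24
p-value (two-sided) = 0.00001
→ bracket: p<0.01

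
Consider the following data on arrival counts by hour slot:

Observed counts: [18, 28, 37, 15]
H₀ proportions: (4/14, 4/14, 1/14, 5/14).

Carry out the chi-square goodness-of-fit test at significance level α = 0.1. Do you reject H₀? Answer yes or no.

n = 98; E_i = n·p_i = [28.00, 28.00, 7.00, 35.00]
χ² = (18−28.00)²/28.00 + (28−28.00)²/28.00 + (37−7.00)²/7.00 + (15−35.00)²/35.00 = 143.5714
df = 3
p-value (upper-tail) = 0.00000
At α=0.1: p < α → reject H₀

reject H₀: yes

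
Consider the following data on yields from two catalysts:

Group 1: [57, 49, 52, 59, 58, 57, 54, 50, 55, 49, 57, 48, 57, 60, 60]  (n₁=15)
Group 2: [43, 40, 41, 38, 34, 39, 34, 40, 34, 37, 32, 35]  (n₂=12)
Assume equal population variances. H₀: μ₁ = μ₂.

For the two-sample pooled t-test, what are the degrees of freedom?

degrees of freedom = 25

df = n₁ + n₂ − 2 = 15 + 12 − 2 = 25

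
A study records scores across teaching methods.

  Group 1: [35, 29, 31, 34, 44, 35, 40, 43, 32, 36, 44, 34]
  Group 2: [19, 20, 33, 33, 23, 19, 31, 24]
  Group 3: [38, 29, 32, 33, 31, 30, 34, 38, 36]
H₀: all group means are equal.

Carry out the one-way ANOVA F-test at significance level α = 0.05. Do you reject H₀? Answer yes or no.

Group means [36.42, 25.25, 33.44], grand mean 32.414
SSB = Σnᵢ(x̄ᵢ−x̄)² = 612.396; SSW = ΣΣ(x−x̄ᵢ)² = 644.639
MSB = 612.396/2 = 306.1978; MSW = 644.639/26 = 24.7938
F = MSB/MSW = 12.3498
df = (2, 26)
p-value (upper-tail) = 0.00017
At α=0.05: p < α → reject H₀

reject H₀: yes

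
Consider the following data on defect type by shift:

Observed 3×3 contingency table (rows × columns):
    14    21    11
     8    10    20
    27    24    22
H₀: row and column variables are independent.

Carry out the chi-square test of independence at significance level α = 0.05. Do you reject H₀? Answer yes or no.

Row totals [46, 38, 73], col totals [49, 55, 53], n=157
χ² = (14−14.36)²/14.36 + (21−16.11)²/16.11 + (11−15.53)²/15.53 + (8−11.86)²/11.86 + (10−13.31)²/13.31 + (20−12.83)²/12.83 + (27−22.78)²/22.78 + (24−25.57)²/25.57 + (22−24.64)²/24.64 = 10.0613
df = 4
p-value (upper-tail) = 0.03941
At α=0.05: p < α → reject H₀

reject H₀: yes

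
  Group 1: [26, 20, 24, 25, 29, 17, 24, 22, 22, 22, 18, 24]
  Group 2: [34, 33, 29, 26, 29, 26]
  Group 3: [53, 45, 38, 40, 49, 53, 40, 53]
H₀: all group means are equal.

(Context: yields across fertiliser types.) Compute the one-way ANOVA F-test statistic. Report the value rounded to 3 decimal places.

test statistic = 65.867

Group means [22.75, 29.50, 46.38], grand mean 31.577
SSB = Σnᵢ(x̄ᵢ−x̄)² = 2712.721; SSW = ΣΣ(x−x̄ᵢ)² = 473.625
MSB = 2712.721/2 = 1356.3606; MSW = 473.625/23 = 20.5924
F = MSB/MSW = 65.8671
df = (2, 23)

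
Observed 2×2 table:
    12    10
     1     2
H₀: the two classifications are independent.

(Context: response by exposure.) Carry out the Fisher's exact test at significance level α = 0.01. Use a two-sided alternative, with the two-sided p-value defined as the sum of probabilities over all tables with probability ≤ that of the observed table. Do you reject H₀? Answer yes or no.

reject H₀: no

Margins: r₁=22, r₂=3, c₁=13, c₂=12, n=25
p_obs = C(22,12)·C(3,1)/C(25,13); sum pmf over tables with pmf ≤ p_obs
p-value (two-sided) = 0.59304
At α=0.01: p ≥ α → fail to reject H₀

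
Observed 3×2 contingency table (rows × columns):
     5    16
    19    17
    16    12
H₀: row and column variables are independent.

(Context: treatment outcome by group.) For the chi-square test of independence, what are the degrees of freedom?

degrees of freedom = 2

df = (r−1)(c−1) = (3−1)·(2−1) = 2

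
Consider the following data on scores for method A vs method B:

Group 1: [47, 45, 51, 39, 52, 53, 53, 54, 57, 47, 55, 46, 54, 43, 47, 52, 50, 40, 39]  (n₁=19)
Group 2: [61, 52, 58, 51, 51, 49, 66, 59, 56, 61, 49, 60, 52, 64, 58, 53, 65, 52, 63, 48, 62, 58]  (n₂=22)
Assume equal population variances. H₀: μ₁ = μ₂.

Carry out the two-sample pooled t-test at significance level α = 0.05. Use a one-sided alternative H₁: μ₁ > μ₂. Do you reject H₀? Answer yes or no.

reject H₀: no

x̄₁=48.632, s₁=5.560, n₁=19
x̄₂=56.727, s₂=5.667, n₂=22
s_p² = [18·5.560² + 21·5.667²]/39 = 31.5586
SE = √(s_p²·(1/19+1/22)) = 1.7594
t = (48.632−56.727)/1.7594 = -4.6014
df = 39
p-value (one-sided, H₁ greater) = 0.99998
At α=0.05: p ≥ α → fail to reject H₀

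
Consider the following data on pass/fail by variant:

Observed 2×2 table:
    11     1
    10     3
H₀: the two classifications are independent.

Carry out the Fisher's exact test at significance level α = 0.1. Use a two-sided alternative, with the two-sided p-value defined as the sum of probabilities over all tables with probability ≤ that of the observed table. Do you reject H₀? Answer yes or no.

reject H₀: no

Margins: r₁=12, r₂=13, c₁=21, c₂=4, n=25
p_obs = C(12,11)·C(13,10)/C(25,21); sum pmf over tables with pmf ≤ p_obs
p-value (two-sided) = 0.59304
At α=0.1: p ≥ α → fail to reject H₀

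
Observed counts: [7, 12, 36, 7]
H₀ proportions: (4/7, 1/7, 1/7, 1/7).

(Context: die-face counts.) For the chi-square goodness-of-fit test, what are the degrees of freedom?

degrees of freedom = 3

df = k − 1 = 4 − 1 = 3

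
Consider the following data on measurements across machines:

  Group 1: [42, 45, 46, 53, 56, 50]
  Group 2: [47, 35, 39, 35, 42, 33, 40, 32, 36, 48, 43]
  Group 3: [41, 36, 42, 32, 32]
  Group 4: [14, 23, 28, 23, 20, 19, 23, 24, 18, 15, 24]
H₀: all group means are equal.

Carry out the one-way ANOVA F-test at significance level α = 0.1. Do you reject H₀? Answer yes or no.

Group means [48.67, 39.09, 36.60, 21.00], grand mean 34.424
SSB = Σnᵢ(x̄ᵢ−x̄)² = 3462.618; SSW = ΣΣ(x−x̄ᵢ)² = 705.442
MSB = 3462.618/3 = 1154.2061; MSW = 705.442/29 = 24.3256
F = MSB/MSW = 47.4482
df = (3, 29)
p-value (upper-tail) = 0.00000
At α=0.1: p < α → reject H₀

reject H₀: yes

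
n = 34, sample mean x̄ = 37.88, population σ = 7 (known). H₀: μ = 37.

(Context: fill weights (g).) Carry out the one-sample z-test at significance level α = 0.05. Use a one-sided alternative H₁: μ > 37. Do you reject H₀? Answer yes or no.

SE = σ/√n = 7/√34 = 1.2005
z = (x̄−μ₀)/SE = (37.88−37)/1.2005 = 0.7330
p-value (one-sided, H₁ greater) = 0.23177
At α=0.05: p ≥ α → fail to reject H₀

reject H₀: no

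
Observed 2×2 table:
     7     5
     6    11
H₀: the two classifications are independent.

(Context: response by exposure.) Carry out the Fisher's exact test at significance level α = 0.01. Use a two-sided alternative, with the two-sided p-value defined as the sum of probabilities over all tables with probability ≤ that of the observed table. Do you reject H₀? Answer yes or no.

Margins: r₁=12, r₂=17, c₁=13, c₂=16, n=29
p_obs = C(12,7)·C(17,6)/C(29,13); sum pmf over tables with pmf ≤ p_obs
p-value (two-sided) = 0.27418
At α=0.01: p ≥ α → fail to reject H₀

reject H₀: no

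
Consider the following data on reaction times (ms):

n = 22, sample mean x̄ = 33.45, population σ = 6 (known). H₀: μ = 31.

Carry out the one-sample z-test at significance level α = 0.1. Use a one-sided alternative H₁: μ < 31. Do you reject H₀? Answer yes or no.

SE = σ/√n = 6/√22 = 1.2792
z = (x̄−μ₀)/SE = (33.45−31)/1.2792 = 1.9153
p-value (one-sided, H₁ less) = 0.97227
At α=0.1: p ≥ α → fail to reject H₀

reject H₀: no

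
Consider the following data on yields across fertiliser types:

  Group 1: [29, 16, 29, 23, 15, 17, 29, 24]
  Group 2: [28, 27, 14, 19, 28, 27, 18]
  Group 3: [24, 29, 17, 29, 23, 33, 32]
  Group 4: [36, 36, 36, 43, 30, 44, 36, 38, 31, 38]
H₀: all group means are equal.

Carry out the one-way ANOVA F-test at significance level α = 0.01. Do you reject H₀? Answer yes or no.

reject H₀: yes

Group means [22.75, 23.00, 26.71, 36.80], grand mean 28.062
SSB = Σnᵢ(x̄ᵢ−x̄)² = 1181.346; SSW = ΣΣ(x−x̄ᵢ)² = 830.529
MSB = 1181.346/3 = 393.7821; MSW = 830.529/28 = 29.6617
F = MSB/MSW = 13.2758
df = (3, 28)
p-value (upper-tail) = 0.00001
At α=0.01: p < α → reject H₀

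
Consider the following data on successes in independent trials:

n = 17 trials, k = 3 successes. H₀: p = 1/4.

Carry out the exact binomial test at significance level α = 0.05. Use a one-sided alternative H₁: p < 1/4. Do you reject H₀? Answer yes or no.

Exact binomial: n=17, k=3, p₀=1/4=0.2500
P(X≤3) from Σ C(n,i)·p₀^i·(1−p₀)^(n−i)
p-value (one-sided, H₁ less) = 0.35302
At α=0.05: p ≥ α → fail to reject H₀

reject H₀: no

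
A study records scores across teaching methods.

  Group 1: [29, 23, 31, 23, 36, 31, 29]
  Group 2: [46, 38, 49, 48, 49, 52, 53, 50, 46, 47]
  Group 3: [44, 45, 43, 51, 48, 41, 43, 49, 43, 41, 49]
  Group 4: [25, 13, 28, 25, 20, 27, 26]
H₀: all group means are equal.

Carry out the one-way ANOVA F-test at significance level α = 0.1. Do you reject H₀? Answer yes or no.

reject H₀: yes

Group means [28.86, 47.80, 45.18, 23.43], grand mean 38.314
SSB = Σnᵢ(x̄ᵢ−x̄)² = 3595.735; SSW = ΣΣ(x−x̄ᵢ)² = 571.808
MSB = 3595.735/3 = 1198.5784; MSW = 571.808/31 = 18.4454
F = MSB/MSW = 64.9798
df = (3, 31)
p-value (upper-tail) = 0.00000
At α=0.1: p < α → reject H₀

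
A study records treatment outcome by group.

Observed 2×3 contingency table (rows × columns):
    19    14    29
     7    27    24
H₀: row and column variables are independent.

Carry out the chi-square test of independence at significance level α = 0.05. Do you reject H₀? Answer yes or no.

reject H₀: yes

Row totals [62, 58], col totals [26, 41, 53], n=120
χ² = (19−13.43)²/13.43 + (14−21.18)²/21.18 + (29−27.38)²/27.38 + (7−12.57)²/12.57 + (27−19.82)²/19.82 + (24−25.62)²/25.62 = 10.0099
df = 2
p-value (upper-tail) = 0.00670
At α=0.05: p < α → reject H₀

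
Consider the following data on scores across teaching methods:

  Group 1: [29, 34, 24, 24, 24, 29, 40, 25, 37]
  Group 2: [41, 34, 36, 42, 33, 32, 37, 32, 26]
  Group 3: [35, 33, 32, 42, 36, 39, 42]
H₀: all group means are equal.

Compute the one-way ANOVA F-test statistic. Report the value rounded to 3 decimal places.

test statistic = 4.470

Group means [29.56, 34.78, 37.00], grand mean 33.520
SSB = Σnᵢ(x̄ᵢ−x̄)² = 240.462; SSW = ΣΣ(x−x̄ᵢ)² = 591.778
MSB = 240.462/2 = 120.2311; MSW = 591.778/22 = 26.8990
F = MSB/MSW = 4.4697
df = (2, 22)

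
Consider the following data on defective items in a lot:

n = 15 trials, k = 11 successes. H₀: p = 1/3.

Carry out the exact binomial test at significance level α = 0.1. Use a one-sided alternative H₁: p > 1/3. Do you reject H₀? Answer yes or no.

Exact binomial: n=15, k=11, p₀=1/3=0.3333
P(X≥11) from Σ C(n,i)·p₀^i·(1−p₀)^(n−i)
p-value (one-sided, H₁ greater) = 0.00181
At α=0.1: p < α → reject H₀

reject H₀: yes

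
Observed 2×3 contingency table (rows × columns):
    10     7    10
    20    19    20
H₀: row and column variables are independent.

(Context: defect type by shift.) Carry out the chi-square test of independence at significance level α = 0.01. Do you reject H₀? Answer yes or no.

Row totals [27, 59], col totals [30, 26, 30], n=86
χ² = (10−9.42)²/9.42 + (7−8.16)²/8.16 + (10−9.42)²/9.42 + (20−20.58)²/20.58 + (19−17.84)²/17.84 + (20−20.58)²/20.58 = 0.3461
df = 2
p-value (upper-tail) = 0.84111
At α=0.01: p ≥ α → fail to reject H₀

reject H₀: no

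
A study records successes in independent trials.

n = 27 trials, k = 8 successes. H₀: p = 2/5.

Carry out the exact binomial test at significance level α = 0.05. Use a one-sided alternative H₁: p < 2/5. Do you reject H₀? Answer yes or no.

Exact binomial: n=27, k=8, p₀=2/5=0.4000
P(X≤8) from Σ C(n,i)·p₀^i·(1−p₀)^(n−i)
p-value (one-sided, H₁ less) = 0.18395
At α=0.05: p ≥ α → fail to reject H₀

reject H₀: no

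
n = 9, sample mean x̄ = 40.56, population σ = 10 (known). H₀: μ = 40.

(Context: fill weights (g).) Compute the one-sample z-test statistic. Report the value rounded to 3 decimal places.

test statistic = 0.168

SE = σ/√n = 10/√9 = 3.3333
z = (x̄−μ₀)/SE = (40.56−40)/3.3333 = 0.1680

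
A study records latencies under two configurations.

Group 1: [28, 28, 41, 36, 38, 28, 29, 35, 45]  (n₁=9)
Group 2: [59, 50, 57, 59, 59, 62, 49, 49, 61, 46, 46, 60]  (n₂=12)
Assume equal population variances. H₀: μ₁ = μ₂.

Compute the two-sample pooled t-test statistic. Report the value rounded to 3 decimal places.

x̄₁=34.222, s₁=6.360, n₁=9
x̄₂=54.750, s₂=6.181, n₂=12
s_p² = [8·6.360² + 11·6.181²]/19 = 39.1477
SE = √(s_p²·(1/9+1/12)) = 2.7590
t = (34.222−54.750)/2.7590 = -7.4403
df = 19

test statistic = -7.440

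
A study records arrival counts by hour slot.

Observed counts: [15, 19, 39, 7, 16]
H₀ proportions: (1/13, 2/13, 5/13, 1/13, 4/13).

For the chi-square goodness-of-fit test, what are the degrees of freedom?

degrees of freedom = 4

df = k − 1 = 5 − 1 = 4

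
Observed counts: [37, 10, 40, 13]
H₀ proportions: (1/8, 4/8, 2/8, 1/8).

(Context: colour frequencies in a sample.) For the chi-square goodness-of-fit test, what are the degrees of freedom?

degrees of freedom = 3

df = k − 1 = 4 − 1 = 3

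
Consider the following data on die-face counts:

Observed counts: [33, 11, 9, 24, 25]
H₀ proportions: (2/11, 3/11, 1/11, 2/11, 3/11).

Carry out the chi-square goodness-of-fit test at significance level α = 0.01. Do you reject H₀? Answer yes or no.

reject H₀: yes

n = 102; E_i = n·p_i = [18.55, 27.82, 9.27, 18.55, 27.82]
χ² = (33−18.55)²/18.55 + (11−27.82)²/27.82 + (9−9.27)²/9.27 + (24−18.55)²/18.55 + (25−27.82)²/27.82 = 23.3317
df = 4
p-value (upper-tail) = 0.00011
At α=0.01: p < α → reject H₀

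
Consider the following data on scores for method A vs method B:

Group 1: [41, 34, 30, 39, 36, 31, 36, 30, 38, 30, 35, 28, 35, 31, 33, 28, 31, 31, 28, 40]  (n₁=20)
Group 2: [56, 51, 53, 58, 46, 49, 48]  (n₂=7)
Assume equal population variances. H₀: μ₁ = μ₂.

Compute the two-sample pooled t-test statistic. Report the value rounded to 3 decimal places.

x̄₁=33.250, s₁=4.089, n₁=20
x̄₂=51.571, s₂=4.353, n₂=7
s_p² = [19·4.089² + 6·4.353²]/25 = 17.2586
SE = √(s_p²·(1/20+1/7)) = 1.8244
t = (33.250−51.571)/1.8244 = -10.0424
df = 25

test statistic = -10.042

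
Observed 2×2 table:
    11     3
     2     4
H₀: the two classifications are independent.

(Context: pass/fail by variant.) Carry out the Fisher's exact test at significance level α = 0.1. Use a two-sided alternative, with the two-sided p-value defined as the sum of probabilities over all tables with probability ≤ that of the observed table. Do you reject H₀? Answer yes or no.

Margins: r₁=14, r₂=6, c₁=13, c₂=7, n=20
p_obs = C(14,11)·C(6,2)/C(20,13); sum pmf over tables with pmf ≤ p_obs
p-value (two-sided) = 0.12193
At α=0.1: p ≥ α → fail to reject H₀

reject H₀: no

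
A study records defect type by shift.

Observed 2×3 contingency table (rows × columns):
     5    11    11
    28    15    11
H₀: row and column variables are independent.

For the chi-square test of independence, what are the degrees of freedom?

degrees of freedom = 2

df = (r−1)(c−1) = (2−1)·(3−1) = 2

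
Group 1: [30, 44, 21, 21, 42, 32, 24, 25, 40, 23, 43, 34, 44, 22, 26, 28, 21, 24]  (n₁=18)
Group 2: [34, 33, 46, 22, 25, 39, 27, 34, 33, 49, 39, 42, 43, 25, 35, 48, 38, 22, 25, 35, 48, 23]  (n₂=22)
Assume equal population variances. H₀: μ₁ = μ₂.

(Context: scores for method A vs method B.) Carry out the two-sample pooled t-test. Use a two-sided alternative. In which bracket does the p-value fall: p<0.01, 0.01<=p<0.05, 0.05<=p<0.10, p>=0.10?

x̄₁=30.222, s₁=8.735, n₁=18
x̄₂=34.773, s₂=8.901, n₂=22
s_p² = [17·8.735² + 21·8.901²]/38 = 77.9204
SE = √(s_p²·(1/18+1/22)) = 2.8055
t = (30.222−34.773)/2.8055 = -1.6220
df = 38
p-value (two-sided) = 0.11307
→ bracket: p>=0.10

p-value bracket: p>=0.10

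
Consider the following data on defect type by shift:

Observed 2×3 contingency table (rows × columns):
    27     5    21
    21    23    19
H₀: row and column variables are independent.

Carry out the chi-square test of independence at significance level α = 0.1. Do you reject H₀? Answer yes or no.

reject H₀: yes

Row totals [53, 63], col totals [48, 28, 40], n=116
χ² = (27−21.93)²/21.93 + (5−12.79)²/12.79 + (21−18.28)²/18.28 + (21−26.07)²/26.07 + (23−15.21)²/15.21 + (19−21.72)²/21.72 = 11.6459
df = 2
p-value (upper-tail) = 0.00296
At α=0.1: p < α → reject H₀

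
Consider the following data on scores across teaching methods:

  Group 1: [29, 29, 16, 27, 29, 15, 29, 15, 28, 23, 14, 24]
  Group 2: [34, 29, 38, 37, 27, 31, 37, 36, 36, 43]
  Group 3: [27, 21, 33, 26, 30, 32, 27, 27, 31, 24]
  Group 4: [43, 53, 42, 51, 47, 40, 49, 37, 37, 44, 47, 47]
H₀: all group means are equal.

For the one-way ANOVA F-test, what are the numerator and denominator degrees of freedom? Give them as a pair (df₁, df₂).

k = 4 groups, N = 44 total
df = (k−1, N−k) = (4−1, 44−4) = (3, 40)

degrees of freedom = [3, 40]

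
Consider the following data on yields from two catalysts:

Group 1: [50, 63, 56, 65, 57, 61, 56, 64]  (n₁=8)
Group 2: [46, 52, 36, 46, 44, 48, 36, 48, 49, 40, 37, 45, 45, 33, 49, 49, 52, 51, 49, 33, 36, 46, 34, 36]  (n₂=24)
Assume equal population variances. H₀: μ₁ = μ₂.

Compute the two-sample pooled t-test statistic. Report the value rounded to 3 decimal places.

test statistic = 6.173

x̄₁=59.000, s₁=5.127, n₁=8
x̄₂=43.333, s₂=6.512, n₂=24
s_p² = [7·5.127² + 23·6.512²]/30 = 38.6444
SE = √(s_p²·(1/8+1/24)) = 2.5379
t = (59.000−43.333)/2.5379 = 6.1732
df = 30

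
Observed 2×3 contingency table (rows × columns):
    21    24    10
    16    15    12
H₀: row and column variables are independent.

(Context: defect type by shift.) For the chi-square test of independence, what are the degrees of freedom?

df = (r−1)(c−1) = (2−1)·(3−1) = 2

degrees of freedom = 2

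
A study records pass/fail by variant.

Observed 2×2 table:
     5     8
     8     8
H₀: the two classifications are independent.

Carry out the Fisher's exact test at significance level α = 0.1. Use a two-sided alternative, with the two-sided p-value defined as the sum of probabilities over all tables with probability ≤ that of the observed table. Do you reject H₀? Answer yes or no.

Margins: r₁=13, r₂=16, c₁=13, c₂=16, n=29
p_obs = C(13,5)·C(16,8)/C(29,13); sum pmf over tables with pmf ≤ p_obs
p-value (two-sided) = 0.71073
At α=0.1: p ≥ α → fail to reject H₀

reject H₀: no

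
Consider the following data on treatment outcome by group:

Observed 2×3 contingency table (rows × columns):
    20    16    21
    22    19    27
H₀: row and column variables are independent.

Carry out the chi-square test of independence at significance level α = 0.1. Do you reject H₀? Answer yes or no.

Row totals [57, 68], col totals [42, 35, 48], n=125
χ² = (20−19.15)²/19.15 + (16−15.96)²/15.96 + (21−21.89)²/21.89 + (22−22.85)²/22.85 + (19−19.04)²/19.04 + (27−26.11)²/26.11 = 0.1354
df = 2
p-value (upper-tail) = 0.93453
At α=0.1: p ≥ α → fail to reject H₀

reject H₀: no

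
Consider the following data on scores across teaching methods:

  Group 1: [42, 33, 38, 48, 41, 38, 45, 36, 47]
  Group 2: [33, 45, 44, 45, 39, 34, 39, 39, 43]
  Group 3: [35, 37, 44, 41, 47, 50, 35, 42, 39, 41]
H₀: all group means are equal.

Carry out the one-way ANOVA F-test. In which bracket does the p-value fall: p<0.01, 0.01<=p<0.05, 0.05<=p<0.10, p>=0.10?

Group means [40.89, 40.11, 41.10], grand mean 40.714
SSB = Σnᵢ(x̄ᵢ−x̄)² = 5.037; SSW = ΣΣ(x−x̄ᵢ)² = 590.678
MSB = 5.037/2 = 2.5183; MSW = 590.678/25 = 23.6271
F = MSB/MSW = 0.1066
df = (2, 25)
p-value (upper-tail) = 0.89931
→ bracket: p>=0.10

p-value bracket: p>=0.10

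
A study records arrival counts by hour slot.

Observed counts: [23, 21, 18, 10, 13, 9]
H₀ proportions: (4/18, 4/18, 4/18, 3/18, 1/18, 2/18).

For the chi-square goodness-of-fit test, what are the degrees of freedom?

degrees of freedom = 5

df = k − 1 = 6 − 1 = 5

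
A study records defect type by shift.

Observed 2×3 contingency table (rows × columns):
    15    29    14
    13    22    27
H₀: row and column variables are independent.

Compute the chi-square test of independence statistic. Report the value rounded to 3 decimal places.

test statistic = 5.098

Row totals [58, 62], col totals [28, 51, 41], n=120
χ² = (15−13.53)²/13.53 + (29−24.65)²/24.65 + (14−19.82)²/19.82 + (13−14.47)²/14.47 + (22−26.35)²/26.35 + (27−21.18)²/21.18 = 5.0979
df = 2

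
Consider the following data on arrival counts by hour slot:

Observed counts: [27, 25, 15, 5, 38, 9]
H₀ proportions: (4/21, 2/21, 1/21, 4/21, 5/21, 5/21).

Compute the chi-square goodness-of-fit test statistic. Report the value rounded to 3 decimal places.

n = 119; E_i = n·p_i = [22.67, 11.33, 5.67, 22.67, 28.33, 28.33]
χ² = (27−22.67)²/22.67 + (25−11.33)²/11.33 + (15−5.67)²/5.67 + (5−22.67)²/22.67 + (38−28.33)²/28.33 + (9−28.33)²/28.33 = 62.9412
df = 5

test statistic = 62.941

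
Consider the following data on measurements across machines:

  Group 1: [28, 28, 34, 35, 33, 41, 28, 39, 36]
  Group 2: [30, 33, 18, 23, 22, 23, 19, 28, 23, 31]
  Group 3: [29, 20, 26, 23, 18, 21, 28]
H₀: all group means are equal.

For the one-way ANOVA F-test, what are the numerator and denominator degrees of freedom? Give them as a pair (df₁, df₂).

degrees of freedom = [2, 23]

k = 3 groups, N = 26 total
df = (k−1, N−k) = (3−1, 26−3) = (2, 23)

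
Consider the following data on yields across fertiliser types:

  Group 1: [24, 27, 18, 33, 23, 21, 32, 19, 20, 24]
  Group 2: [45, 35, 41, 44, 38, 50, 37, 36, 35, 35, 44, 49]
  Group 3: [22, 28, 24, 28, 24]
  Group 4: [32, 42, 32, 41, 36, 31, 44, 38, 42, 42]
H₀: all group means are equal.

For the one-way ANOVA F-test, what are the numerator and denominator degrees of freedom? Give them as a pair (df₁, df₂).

k = 4 groups, N = 37 total
df = (k−1, N−k) = (4−1, 37−4) = (3, 33)

degrees of freedom = [3, 33]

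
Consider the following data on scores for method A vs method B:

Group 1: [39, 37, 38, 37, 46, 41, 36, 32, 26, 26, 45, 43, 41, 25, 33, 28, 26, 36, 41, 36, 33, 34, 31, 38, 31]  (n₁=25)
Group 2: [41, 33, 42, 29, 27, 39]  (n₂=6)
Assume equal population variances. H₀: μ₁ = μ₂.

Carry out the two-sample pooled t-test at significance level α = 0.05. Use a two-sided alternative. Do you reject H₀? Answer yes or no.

reject H₀: no

x̄₁=35.160, s₁=6.053, n₁=25
x̄₂=35.167, s₂=6.401, n₂=6
s_p² = [24·6.053² + 5·6.401²]/29 = 37.3860
SE = √(s_p²·(1/25+1/6)) = 2.7796
t = (35.160−35.167)/2.7796 = -0.0024
df = 29
p-value (two-sided) = 0.99810
At α=0.05: p ≥ α → fail to reject H₀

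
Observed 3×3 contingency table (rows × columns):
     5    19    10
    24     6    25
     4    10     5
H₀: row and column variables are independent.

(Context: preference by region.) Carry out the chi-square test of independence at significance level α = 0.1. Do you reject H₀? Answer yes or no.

Row totals [34, 55, 19], col totals [33, 35, 40], n=108
χ² = (5−10.39)²/10.39 + (19−11.02)²/11.02 + (10−12.59)²/12.59 + (24−16.81)²/16.81 + (6−17.82)²/17.82 + (25−20.37)²/20.37 + (4−5.81)²/5.81 + (10−6.16)²/6.16 + (5−7.04)²/7.04 = 24.6358
df = 4
p-value (upper-tail) = 0.00006
At α=0.1: p < α → reject H₀

reject H₀: yes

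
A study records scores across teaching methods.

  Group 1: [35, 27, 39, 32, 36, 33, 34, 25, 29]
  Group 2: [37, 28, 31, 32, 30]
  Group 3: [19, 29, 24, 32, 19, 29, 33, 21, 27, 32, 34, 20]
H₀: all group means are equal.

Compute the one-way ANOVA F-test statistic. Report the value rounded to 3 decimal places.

test statistic = 3.852

Group means [32.22, 31.60, 26.58], grand mean 29.500
SSB = Σnᵢ(x̄ᵢ−x̄)² = 190.828; SSW = ΣΣ(x−x̄ᵢ)² = 569.672
MSB = 190.828/2 = 95.4139; MSW = 569.672/23 = 24.7684
F = MSB/MSW = 3.8522
df = (2, 23)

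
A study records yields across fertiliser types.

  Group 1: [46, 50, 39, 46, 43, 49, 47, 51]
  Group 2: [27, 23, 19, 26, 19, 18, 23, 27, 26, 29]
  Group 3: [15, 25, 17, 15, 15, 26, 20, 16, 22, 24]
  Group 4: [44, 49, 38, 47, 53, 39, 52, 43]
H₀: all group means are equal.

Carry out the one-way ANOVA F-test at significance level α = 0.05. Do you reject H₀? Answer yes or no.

reject H₀: yes

Group means [46.38, 23.70, 19.50, 45.62], grand mean 32.444
SSB = Σnᵢ(x̄ᵢ−x̄)² = 5382.539; SSW = ΣΣ(x−x̄ᵢ)² = 644.350
MSB = 5382.539/3 = 1794.1796; MSW = 644.350/32 = 20.1359
F = MSB/MSW = 89.1034
df = (3, 32)
p-value (upper-tail) = 0.00000
At α=0.05: p < α → reject H₀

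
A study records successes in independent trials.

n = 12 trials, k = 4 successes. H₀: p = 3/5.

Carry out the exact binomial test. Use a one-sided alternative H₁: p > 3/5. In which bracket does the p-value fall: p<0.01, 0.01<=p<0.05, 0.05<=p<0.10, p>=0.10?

Exact binomial: n=12, k=4, p₀=3/5=0.6000
P(X≥4) from Σ C(n,i)·p₀^i·(1−p₀)^(n−i)
p-value (one-sided, H₁ greater) = 0.98473
→ bracket: p>=0.10

p-value bracket: p>=0.10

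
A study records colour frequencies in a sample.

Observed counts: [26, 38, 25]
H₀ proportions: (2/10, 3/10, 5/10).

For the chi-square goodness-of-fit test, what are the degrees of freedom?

df = k − 1 = 3 − 1 = 2

degrees of freedom = 2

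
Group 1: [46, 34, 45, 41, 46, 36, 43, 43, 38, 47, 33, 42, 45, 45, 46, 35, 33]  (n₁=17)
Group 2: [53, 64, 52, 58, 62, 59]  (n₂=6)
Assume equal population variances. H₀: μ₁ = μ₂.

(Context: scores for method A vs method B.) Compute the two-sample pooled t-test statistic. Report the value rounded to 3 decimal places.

test statistic = -7.109

x̄₁=41.059, s₁=5.093, n₁=17
x̄₂=58.000, s₂=4.775, n₂=6
s_p² = [16·5.093² + 5·4.775²]/21 = 25.1877
SE = √(s_p²·(1/17+1/6)) = 2.3832
t = (41.059−58.000)/2.3832 = -7.1086
df = 21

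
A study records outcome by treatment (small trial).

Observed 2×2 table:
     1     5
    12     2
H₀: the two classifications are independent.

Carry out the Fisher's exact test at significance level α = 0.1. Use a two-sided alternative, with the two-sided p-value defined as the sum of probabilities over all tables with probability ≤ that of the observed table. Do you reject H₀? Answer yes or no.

reject H₀: yes

Margins: r₁=6, r₂=14, c₁=13, c₂=7, n=20
p_obs = C(6,1)·C(14,12)/C(20,13); sum pmf over tables with pmf ≤ p_obs
p-value (two-sided) = 0.00722
At α=0.1: p < α → reject H₀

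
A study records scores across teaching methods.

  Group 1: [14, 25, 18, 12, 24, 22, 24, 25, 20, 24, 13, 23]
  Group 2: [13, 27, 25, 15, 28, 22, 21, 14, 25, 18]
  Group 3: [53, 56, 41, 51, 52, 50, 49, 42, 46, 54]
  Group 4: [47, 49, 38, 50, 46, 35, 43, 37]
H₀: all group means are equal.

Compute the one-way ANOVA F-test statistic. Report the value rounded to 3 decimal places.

Group means [20.33, 20.80, 49.40, 43.12], grand mean 32.275
SSB = Σnᵢ(x̄ᵢ−x̄)² = 6902.433; SSW = ΣΣ(x−x̄ᵢ)² = 997.542
MSB = 6902.433/3 = 2300.8111; MSW = 997.542/36 = 27.7095
F = MSB/MSW = 83.0333
df = (3, 36)

test statistic = 83.033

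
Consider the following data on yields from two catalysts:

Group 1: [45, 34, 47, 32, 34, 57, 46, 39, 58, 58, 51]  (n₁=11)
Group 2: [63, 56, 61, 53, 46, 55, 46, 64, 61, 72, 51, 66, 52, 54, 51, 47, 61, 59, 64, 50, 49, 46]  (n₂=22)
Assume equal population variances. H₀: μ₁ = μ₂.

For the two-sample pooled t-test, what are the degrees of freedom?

degrees of freedom = 31

df = n₁ + n₂ − 2 = 11 + 22 − 2 = 31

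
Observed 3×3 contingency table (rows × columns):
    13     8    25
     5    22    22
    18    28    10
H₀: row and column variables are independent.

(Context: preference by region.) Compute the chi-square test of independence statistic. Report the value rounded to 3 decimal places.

test statistic = 23.495

Row totals [46, 49, 56], col totals [36, 58, 57], n=151
χ² = (13−10.97)²/10.97 + (8−17.67)²/17.67 + (25−17.36)²/17.36 + (5−11.68)²/11.68 + (22−18.82)²/18.82 + (22−18.50)²/18.50 + (18−13.35)²/13.35 + (28−21.51)²/21.51 + (10−21.14)²/21.14 = 23.4950
df = 4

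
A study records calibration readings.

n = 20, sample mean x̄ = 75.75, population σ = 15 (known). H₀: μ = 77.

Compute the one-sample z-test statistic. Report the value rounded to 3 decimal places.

test statistic = -0.373

SE = σ/√n = 15/√20 = 3.3541
z = (x̄−μ₀)/SE = (75.75−77)/3.3541 = -0.3727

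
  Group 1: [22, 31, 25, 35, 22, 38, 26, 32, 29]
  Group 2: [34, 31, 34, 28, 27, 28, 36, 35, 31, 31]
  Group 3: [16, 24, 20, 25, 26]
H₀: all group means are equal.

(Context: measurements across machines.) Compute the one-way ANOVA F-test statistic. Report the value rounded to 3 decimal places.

test statistic = 7.378

Group means [28.89, 31.50, 22.20], grand mean 28.583
SSB = Σnᵢ(x̄ᵢ−x̄)² = 289.644; SSW = ΣΣ(x−x̄ᵢ)² = 412.189
MSB = 289.644/2 = 144.8222; MSW = 412.189/21 = 19.6280
F = MSB/MSW = 7.3783
df = (2, 21)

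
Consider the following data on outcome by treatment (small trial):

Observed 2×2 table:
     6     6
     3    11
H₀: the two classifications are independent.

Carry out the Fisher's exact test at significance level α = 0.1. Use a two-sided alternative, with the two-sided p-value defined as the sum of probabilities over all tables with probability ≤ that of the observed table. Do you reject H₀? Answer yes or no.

reject H₀: no

Margins: r₁=12, r₂=14, c₁=9, c₂=17, n=26
p_obs = C(12,6)·C(14,3)/C(26,9); sum pmf over tables with pmf ≤ p_obs
p-value (two-sided) = 0.21767
At α=0.1: p ≥ α → fail to reject H₀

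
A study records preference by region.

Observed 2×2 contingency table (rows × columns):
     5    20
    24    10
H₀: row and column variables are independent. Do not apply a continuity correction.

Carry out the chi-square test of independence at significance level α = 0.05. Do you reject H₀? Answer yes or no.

Row totals [25, 34], col totals [29, 30], n=59
χ² = (5−12.29)²/12.29 + (20−12.71)²/12.71 + (24−16.71)²/16.71 + (10−17.29)²/17.29 = 14.7520
df = 1
p-value (upper-tail) = 0.00012
At α=0.05: p < α → reject H₀

reject H₀: yes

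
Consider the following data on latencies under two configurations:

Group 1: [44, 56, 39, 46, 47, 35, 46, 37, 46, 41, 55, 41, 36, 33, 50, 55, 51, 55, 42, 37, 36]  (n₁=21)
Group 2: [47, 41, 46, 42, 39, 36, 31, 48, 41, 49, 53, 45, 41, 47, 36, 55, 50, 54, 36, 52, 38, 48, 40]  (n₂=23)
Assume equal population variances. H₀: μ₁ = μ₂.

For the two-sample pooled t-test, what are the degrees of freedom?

degrees of freedom = 42

df = n₁ + n₂ − 2 = 21 + 23 − 2 = 42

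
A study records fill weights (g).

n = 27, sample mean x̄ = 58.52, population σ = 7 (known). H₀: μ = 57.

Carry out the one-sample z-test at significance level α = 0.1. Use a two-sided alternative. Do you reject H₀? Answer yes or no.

reject H₀: no

SE = σ/√n = 7/√27 = 1.3472
z = (x̄−μ₀)/SE = (58.52−57)/1.3472 = 1.1283
p-value (two-sided) = 0.25919
At α=0.1: p ≥ α → fail to reject H₀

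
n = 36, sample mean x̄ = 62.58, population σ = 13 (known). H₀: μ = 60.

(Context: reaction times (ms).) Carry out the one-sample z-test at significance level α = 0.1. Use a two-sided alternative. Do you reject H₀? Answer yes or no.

SE = σ/√n = 13/√36 = 2.1667
z = (x̄−μ₀)/SE = (62.58−60)/2.1667 = 1.1908
p-value (two-sided) = 0.23374
At α=0.1: p ≥ α → fail to reject H₀

reject H₀: no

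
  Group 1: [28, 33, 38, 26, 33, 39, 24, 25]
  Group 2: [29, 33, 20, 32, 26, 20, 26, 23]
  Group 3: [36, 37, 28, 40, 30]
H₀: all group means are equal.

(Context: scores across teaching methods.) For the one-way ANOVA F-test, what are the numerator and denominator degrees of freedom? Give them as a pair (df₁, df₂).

degrees of freedom = [2, 18]

k = 3 groups, N = 21 total
df = (k−1, N−k) = (3−1, 21−3) = (2, 18)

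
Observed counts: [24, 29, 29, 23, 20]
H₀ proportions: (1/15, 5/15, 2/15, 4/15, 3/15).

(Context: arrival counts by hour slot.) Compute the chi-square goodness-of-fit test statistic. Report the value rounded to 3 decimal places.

n = 125; E_i = n·p_i = [8.33, 41.67, 16.67, 33.33, 25.00]
χ² = (24−8.33)²/8.33 + (29−41.67)²/41.67 + (29−16.67)²/16.67 + (23−33.33)²/33.33 + (20−25.00)²/25.00 = 46.6340
df = 4

test statistic = 46.634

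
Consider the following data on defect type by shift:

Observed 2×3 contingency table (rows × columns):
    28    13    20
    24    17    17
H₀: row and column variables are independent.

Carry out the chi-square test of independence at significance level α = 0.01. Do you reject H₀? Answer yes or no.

Row totals [61, 58], col totals [52, 30, 37], n=119
χ² = (28−26.66)²/26.66 + (13−15.38)²/15.38 + (20−18.97)²/18.97 + (24−25.34)²/25.34 + (17−14.62)²/14.62 + (17−18.03)²/18.03 = 1.0093
df = 2
p-value (upper-tail) = 0.60372
At α=0.01: p ≥ α → fail to reject H₀

reject H₀: no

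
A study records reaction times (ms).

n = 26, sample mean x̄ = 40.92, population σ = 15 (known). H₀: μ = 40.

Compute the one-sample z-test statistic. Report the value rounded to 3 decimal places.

SE = σ/√n = 15/√26 = 2.9417
z = (x̄−μ₀)/SE = (40.92−40)/2.9417 = 0.3127

test statistic = 0.313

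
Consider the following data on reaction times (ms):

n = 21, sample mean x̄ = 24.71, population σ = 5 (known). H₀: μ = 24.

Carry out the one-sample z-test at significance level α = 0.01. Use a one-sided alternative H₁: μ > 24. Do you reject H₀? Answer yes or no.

SE = σ/√n = 5/√21 = 1.0911
z = (x̄−μ₀)/SE = (24.71−24)/1.0911 = 0.6507
p-value (one-sided, H₁ greater) = 0.25761
At α=0.01: p ≥ α → fail to reject H₀

reject H₀: no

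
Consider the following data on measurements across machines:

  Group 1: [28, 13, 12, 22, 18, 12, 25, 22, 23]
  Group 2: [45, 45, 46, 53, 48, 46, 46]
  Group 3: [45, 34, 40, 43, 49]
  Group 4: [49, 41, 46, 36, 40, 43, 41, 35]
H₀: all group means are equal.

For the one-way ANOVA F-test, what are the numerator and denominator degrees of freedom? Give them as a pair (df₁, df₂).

degrees of freedom = [3, 25]

k = 4 groups, N = 29 total
df = (k−1, N−k) = (4−1, 29−4) = (3, 25)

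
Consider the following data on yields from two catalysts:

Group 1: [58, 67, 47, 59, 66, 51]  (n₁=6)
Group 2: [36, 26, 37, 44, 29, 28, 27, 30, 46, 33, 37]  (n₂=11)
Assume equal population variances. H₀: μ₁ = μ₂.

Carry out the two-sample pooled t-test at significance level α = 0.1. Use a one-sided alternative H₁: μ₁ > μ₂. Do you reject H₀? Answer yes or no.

x̄₁=58.000, s₁=7.950, n₁=6
x̄₂=33.909, s₂=6.760, n₂=11
s_p² = [5·7.950² + 10·6.760²]/15 = 51.5273
SE = √(s_p²·(1/6+1/11)) = 3.6431
t = (58.000−33.909)/3.6431 = 6.6128
df = 15
p-value (one-sided, H₁ greater) = 0.00000
At α=0.1: p < α → reject H₀

reject H₀: yes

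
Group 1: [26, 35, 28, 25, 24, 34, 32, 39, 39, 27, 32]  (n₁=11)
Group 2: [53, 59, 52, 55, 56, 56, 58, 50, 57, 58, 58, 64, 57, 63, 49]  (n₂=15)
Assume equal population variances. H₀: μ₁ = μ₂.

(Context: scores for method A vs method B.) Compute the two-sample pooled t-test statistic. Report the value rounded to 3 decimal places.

test statistic = -13.513

x̄₁=31.000, s₁=5.385, n₁=11
x̄₂=56.333, s₂=4.186, n₂=15
s_p² = [10·5.385² + 14·4.186²]/24 = 22.3056
SE = √(s_p²·(1/11+1/15)) = 1.8748
t = (31.000−56.333)/1.8748 = -13.5127
df = 24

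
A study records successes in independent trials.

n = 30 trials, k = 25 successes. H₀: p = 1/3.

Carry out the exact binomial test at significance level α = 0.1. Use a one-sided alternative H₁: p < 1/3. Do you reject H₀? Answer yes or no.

reject H₀: no

Exact binomial: n=30, k=25, p₀=1/3=0.3333
P(X≤25) from Σ C(n,i)·p₀^i·(1−p₀)^(n−i)
p-value (one-sided, H₁ less) = 1.00000
At α=0.1: p ≥ α → fail to reject H₀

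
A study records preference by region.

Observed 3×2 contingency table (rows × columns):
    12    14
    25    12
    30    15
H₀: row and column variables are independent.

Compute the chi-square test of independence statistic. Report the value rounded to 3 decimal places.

Row totals [26, 37, 45], col totals [67, 41], n=108
χ² = (12−16.13)²/16.13 + (14−9.87)²/9.87 + (25−22.95)²/22.95 + (12−14.05)²/14.05 + (30−27.92)²/27.92 + (15−17.08)²/17.08 = 3.6752
df = 2

test statistic = 3.675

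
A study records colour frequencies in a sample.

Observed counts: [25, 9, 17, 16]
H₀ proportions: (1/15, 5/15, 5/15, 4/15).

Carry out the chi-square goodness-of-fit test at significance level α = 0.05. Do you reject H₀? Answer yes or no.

n = 67; E_i = n·p_i = [4.47, 22.33, 22.33, 17.87]
χ² = (25−4.47)²/4.47 + (9−22.33)²/22.33 + (17−22.33)²/22.33 + (16−17.87)²/17.87 = 103.8209
df = 3
p-value (upper-tail) = 0.00000
At α=0.05: p < α → reject H₀

reject H₀: yes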